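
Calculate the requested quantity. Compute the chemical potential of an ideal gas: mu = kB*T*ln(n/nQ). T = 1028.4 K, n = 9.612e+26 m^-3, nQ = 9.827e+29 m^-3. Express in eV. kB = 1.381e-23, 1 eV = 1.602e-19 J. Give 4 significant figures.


Step 1: n/nQ = 9.612e+26/9.827e+29 = 0.0009781
Step 2: ln(n/nQ) = -6.93
Step 3: mu = kB*T*ln(n/nQ) = 1.42e-20*-6.93 = -9.842e-20 J
Step 4: Convert to eV: -9.842e-20/1.602e-19 = -0.6144 eV

-0.6144


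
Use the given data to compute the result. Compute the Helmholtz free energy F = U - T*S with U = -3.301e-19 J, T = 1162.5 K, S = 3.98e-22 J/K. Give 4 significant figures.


Step 1: T*S = 1162.5 * 3.98e-22 = 4.627e-19 J
Step 2: F = U - T*S = -3.301e-19 - 4.627e-19
Step 3: F = -7.928e-19 J

-7.928e-19


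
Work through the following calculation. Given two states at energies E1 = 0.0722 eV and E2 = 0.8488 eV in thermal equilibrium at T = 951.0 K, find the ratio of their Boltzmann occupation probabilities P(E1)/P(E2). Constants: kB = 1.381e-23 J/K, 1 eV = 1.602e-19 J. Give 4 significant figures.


Step 1: Compute energy difference dE = E1 - E2 = 0.0722 - 0.8488 = -0.7766 eV
Step 2: Convert to Joules: dE_J = -0.7766 * 1.602e-19 = -1.244e-19 J
Step 3: Compute exponent = -dE_J / (kB * T) = -(-1.244e-19) / (1.381e-23 * 951.0) = 9.473
Step 4: P(E1)/P(E2) = exp(9.473) = 1.3e+04

1.3e+04


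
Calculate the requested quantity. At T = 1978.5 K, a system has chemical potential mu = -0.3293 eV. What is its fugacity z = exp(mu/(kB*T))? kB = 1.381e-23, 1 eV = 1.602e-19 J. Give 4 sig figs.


Step 1: Convert mu to Joules: -0.3293*1.602e-19 = -5.275e-20 J
Step 2: kB*T = 1.381e-23*1978.5 = 2.732e-20 J
Step 3: mu/(kB*T) = -1.931
Step 4: z = exp(-1.931) = 0.145

0.145


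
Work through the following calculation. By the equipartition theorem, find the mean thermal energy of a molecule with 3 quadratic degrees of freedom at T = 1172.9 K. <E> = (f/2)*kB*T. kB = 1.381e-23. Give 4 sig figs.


Step 1: f/2 = 3/2 = 1.5
Step 2: kB*T = 1.381e-23 * 1172.9 = 1.62e-20
Step 3: <E> = 1.5 * 1.62e-20 = 2.43e-20 J

2.43e-20


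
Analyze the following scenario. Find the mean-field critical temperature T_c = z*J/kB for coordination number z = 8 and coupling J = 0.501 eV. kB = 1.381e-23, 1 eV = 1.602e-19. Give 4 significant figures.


Step 1: z*J = 8*0.501 = 4.008 eV
Step 2: Convert to Joules: 4.008*1.602e-19 = 6.421e-19 J
Step 3: T_c = 6.421e-19 / 1.381e-23 = 4.649e+04 K

4.649e+04


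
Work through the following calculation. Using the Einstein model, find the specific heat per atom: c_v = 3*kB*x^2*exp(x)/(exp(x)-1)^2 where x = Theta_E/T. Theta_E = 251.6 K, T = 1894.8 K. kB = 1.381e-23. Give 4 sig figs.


Step 1: x = Theta_E/T = 251.6/1894.8 = 0.1328
Step 2: x^2 = 0.01763
Step 3: exp(x) = 1.142
Step 4: c_v = 3*1.381e-23*0.01763*1.142/(1.142-1)^2 = 4.137e-23

4.137e-23


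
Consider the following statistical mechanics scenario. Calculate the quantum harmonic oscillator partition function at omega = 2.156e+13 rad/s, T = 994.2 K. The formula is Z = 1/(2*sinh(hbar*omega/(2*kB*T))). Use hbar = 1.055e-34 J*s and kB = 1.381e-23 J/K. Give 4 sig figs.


Step 1: Compute x = hbar*omega/(kB*T) = 1.055e-34*2.156e+13/(1.381e-23*994.2) = 0.1657
Step 2: x/2 = 0.08283
Step 3: sinh(x/2) = 0.08293
Step 4: Z = 1/(2*0.08293) = 6.029

6.029


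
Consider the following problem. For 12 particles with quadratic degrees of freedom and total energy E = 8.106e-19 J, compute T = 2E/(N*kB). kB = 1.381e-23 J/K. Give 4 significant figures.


Step 1: Numerator = 2*E = 2*8.106e-19 = 1.621e-18 J
Step 2: Denominator = N*kB = 12*1.381e-23 = 1.657e-22
Step 3: T = 1.621e-18 / 1.657e-22 = 9783 K

9783


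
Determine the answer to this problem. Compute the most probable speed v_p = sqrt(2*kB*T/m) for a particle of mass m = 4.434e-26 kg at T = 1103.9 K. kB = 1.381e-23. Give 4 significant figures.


Step 1: Numerator = 2*kB*T = 2*1.381e-23*1103.9 = 3.049e-20
Step 2: Ratio = 3.049e-20 / 4.434e-26 = 6.876e+05
Step 3: v_p = sqrt(6.876e+05) = 829.2 m/s

829.2


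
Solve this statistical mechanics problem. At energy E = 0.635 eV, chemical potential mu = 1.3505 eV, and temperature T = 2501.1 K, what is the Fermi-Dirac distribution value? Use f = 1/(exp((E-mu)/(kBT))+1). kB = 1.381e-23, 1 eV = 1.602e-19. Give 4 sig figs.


Step 1: (E - mu) = 0.635 - 1.3505 = -0.7155 eV
Step 2: Convert: (E-mu)*eV = -1.146e-19 J
Step 3: x = (E-mu)*eV/(kB*T) = -3.319
Step 4: f = 1/(exp(-3.319)+1) = 0.9651

0.9651


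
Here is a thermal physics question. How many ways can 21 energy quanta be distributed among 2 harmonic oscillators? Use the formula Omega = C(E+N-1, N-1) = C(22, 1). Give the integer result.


Step 1: Use binomial coefficient C(22, 1)
Step 2: Numerator = 22! / 21!
Step 3: Denominator = 1!
Step 4: Omega = 22

22


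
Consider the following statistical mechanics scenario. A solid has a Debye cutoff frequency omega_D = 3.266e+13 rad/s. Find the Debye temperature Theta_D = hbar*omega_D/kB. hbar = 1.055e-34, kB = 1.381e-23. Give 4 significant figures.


Step 1: hbar*omega_D = 1.055e-34 * 3.266e+13 = 3.446e-21 J
Step 2: Theta_D = 3.446e-21 / 1.381e-23
Step 3: Theta_D = 249.5 K

249.5


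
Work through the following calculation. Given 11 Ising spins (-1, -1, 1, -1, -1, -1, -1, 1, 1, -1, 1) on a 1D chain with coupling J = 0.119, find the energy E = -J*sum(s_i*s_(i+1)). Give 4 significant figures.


Step 1: Nearest-neighbor products: 1, -1, -1, 1, 1, 1, -1, 1, -1, -1
Step 2: Sum of products = 0
Step 3: E = -0.119 * 0 = 0

0


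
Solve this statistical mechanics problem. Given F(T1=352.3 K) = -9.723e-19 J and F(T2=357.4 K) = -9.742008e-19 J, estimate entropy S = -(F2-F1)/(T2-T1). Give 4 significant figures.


Step 1: dF = F2 - F1 = -9.742008e-19 - (-9.723e-19) = -1.9008e-21 J
Step 2: dT = T2 - T1 = 357.4 - 352.3 = 5.1 K
Step 3: S = -dF/dT = -(-1.9008e-21)/5.1 = 3.727e-22 J/K

3.727e-22


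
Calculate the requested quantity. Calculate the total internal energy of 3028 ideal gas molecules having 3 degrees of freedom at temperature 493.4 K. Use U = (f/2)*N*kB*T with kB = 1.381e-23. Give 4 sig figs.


Step 1: f/2 = 3/2 = 1.5
Step 2: N*kB*T = 3028*1.381e-23*493.4 = 2.063e-17
Step 3: U = 1.5 * 2.063e-17 = 3.095e-17 J

3.095e-17


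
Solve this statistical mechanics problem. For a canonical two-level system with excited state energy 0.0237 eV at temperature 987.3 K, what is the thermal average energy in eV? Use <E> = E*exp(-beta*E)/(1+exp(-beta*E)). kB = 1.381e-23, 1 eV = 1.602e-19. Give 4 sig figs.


Step 1: beta*E = 0.0237*1.602e-19/(1.381e-23*987.3) = 0.2785
Step 2: exp(-beta*E) = 0.7569
Step 3: <E> = 0.0237*0.7569/(1+0.7569) = 0.01021 eV

0.01021


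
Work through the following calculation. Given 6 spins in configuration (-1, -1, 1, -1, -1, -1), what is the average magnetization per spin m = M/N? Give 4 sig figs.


Step 1: Count up spins (+1): 1, down spins (-1): 5
Step 2: Total magnetization M = 1 - 5 = -4
Step 3: m = M/N = -4/6 = -0.6667

-0.6667


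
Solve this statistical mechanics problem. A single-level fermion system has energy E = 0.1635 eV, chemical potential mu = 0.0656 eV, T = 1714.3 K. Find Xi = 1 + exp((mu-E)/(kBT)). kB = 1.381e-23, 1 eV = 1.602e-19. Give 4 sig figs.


Step 1: (mu - E) = 0.0656 - 0.1635 = -0.0979 eV
Step 2: x = (mu-E)*eV/(kB*T) = -0.0979*1.602e-19/(1.381e-23*1714.3) = -0.6625
Step 3: exp(x) = 0.5156
Step 4: Xi = 1 + 0.5156 = 1.516

1.516


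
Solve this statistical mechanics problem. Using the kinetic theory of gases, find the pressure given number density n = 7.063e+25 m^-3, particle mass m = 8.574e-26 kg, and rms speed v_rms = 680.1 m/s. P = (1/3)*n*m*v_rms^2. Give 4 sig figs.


Step 1: v_rms^2 = 680.1^2 = 4.625e+05
Step 2: n*m = 7.063e+25*8.574e-26 = 6.056
Step 3: P = (1/3)*6.056*4.625e+05 = 9.337e+05 Pa

9.337e+05


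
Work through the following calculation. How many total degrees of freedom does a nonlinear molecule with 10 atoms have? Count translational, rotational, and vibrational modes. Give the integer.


Step 1: Translational DOF = 3
Step 2: Rotational DOF (nonlinear) = 3
Step 3: Vibrational DOF = 3*10 - 6 = 24
Step 4: Total = 3 + 3 + 24 = 30

30


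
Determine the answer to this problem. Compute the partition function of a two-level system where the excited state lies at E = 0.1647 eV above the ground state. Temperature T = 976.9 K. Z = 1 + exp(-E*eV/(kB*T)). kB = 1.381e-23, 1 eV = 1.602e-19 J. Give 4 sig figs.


Step 1: Compute beta*E = E*eV/(kB*T) = 0.1647*1.602e-19/(1.381e-23*976.9) = 1.956
Step 2: exp(-beta*E) = exp(-1.956) = 0.1415
Step 3: Z = 1 + 0.1415 = 1.141

1.141


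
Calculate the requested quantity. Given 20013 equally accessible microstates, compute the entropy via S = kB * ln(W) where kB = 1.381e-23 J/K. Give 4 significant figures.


Step 1: ln(W) = ln(20013) = 9.904
Step 2: S = kB * ln(W) = 1.381e-23 * 9.904
Step 3: S = 1.368e-22 J/K

1.368e-22


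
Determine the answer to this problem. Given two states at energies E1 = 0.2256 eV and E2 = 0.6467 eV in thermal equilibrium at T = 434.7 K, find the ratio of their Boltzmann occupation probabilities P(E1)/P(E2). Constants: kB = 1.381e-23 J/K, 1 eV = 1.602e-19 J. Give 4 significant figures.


Step 1: Compute energy difference dE = E1 - E2 = 0.2256 - 0.6467 = -0.4211 eV
Step 2: Convert to Joules: dE_J = -0.4211 * 1.602e-19 = -6.746e-20 J
Step 3: Compute exponent = -dE_J / (kB * T) = -(-6.746e-20) / (1.381e-23 * 434.7) = 11.24
Step 4: P(E1)/P(E2) = exp(11.24) = 7.591e+04

7.591e+04


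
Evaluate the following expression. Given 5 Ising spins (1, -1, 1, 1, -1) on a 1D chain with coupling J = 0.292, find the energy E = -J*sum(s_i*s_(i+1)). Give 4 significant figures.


Step 1: Nearest-neighbor products: -1, -1, 1, -1
Step 2: Sum of products = -2
Step 3: E = -0.292 * -2 = 0.584

0.584


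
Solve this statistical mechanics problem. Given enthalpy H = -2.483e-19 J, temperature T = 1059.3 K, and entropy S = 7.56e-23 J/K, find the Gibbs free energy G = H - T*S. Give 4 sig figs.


Step 1: T*S = 1059.3 * 7.56e-23 = 8.008e-20 J
Step 2: G = H - T*S = -2.483e-19 - 8.008e-20
Step 3: G = -3.284e-19 J

-3.284e-19


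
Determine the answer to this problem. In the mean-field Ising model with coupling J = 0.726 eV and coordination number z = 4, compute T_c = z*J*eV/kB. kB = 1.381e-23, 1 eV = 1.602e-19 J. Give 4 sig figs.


Step 1: z*J = 4*0.726 = 2.904 eV
Step 2: Convert to Joules: 2.904*1.602e-19 = 4.652e-19 J
Step 3: T_c = 4.652e-19 / 1.381e-23 = 3.369e+04 K

3.369e+04


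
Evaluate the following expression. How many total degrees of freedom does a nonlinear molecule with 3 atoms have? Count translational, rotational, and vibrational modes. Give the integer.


Step 1: Translational DOF = 3
Step 2: Rotational DOF (nonlinear) = 3
Step 3: Vibrational DOF = 3*3 - 6 = 3
Step 4: Total = 3 + 3 + 3 = 9

9


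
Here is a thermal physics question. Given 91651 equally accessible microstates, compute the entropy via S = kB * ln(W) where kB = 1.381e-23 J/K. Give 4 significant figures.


Step 1: ln(W) = ln(91651) = 11.43
Step 2: S = kB * ln(W) = 1.381e-23 * 11.43
Step 3: S = 1.578e-22 J/K

1.578e-22


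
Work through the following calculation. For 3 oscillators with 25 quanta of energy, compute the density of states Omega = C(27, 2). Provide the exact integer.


Step 1: Use binomial coefficient C(27, 2)
Step 2: Numerator = 27! / 25!
Step 3: Denominator = 2!
Step 4: Omega = 351

351


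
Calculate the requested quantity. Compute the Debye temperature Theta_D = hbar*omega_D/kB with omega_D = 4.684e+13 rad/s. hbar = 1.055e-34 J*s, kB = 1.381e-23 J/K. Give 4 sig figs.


Step 1: hbar*omega_D = 1.055e-34 * 4.684e+13 = 4.942e-21 J
Step 2: Theta_D = 4.942e-21 / 1.381e-23
Step 3: Theta_D = 357.8 K

357.8


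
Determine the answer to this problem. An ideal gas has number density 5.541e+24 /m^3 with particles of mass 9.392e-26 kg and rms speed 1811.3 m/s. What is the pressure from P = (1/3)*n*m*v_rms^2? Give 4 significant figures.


Step 1: v_rms^2 = 1811.3^2 = 3.281e+06
Step 2: n*m = 5.541e+24*9.392e-26 = 0.5204
Step 3: P = (1/3)*0.5204*3.281e+06 = 5.691e+05 Pa

5.691e+05


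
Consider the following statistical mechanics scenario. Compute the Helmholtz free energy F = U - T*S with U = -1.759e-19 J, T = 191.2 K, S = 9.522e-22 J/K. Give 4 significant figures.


Step 1: T*S = 191.2 * 9.522e-22 = 1.821e-19 J
Step 2: F = U - T*S = -1.759e-19 - 1.821e-19
Step 3: F = -3.58e-19 J

-3.58e-19


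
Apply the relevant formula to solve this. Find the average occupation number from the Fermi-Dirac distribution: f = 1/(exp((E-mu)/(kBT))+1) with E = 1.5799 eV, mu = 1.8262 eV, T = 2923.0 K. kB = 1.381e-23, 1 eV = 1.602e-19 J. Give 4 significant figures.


Step 1: (E - mu) = 1.5799 - 1.8262 = -0.2463 eV
Step 2: Convert: (E-mu)*eV = -3.946e-20 J
Step 3: x = (E-mu)*eV/(kB*T) = -0.9775
Step 4: f = 1/(exp(-0.9775)+1) = 0.7266

0.7266


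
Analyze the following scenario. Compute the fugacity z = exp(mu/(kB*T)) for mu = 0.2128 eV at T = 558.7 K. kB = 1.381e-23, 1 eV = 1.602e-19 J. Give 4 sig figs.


Step 1: Convert mu to Joules: 0.2128*1.602e-19 = 3.409e-20 J
Step 2: kB*T = 1.381e-23*558.7 = 7.716e-21 J
Step 3: mu/(kB*T) = 4.418
Step 4: z = exp(4.418) = 82.96

82.96


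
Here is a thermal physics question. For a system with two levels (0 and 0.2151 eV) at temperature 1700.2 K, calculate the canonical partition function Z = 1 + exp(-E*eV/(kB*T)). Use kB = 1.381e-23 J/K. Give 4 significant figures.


Step 1: Compute beta*E = E*eV/(kB*T) = 0.2151*1.602e-19/(1.381e-23*1700.2) = 1.468
Step 2: exp(-beta*E) = exp(-1.468) = 0.2305
Step 3: Z = 1 + 0.2305 = 1.23

1.23


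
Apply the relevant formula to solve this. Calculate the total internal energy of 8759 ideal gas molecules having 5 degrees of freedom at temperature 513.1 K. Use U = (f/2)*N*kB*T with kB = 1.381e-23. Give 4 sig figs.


Step 1: f/2 = 5/2 = 2.5
Step 2: N*kB*T = 8759*1.381e-23*513.1 = 6.207e-17
Step 3: U = 2.5 * 6.207e-17 = 1.552e-16 J

1.552e-16


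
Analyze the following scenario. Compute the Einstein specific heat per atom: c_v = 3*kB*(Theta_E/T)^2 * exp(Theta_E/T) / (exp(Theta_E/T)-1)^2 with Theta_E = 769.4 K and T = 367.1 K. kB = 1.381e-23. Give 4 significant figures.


Step 1: x = Theta_E/T = 769.4/367.1 = 2.096
Step 2: x^2 = 4.393
Step 3: exp(x) = 8.133
Step 4: c_v = 3*1.381e-23*4.393*8.133/(8.133-1)^2 = 2.909e-23

2.909e-23


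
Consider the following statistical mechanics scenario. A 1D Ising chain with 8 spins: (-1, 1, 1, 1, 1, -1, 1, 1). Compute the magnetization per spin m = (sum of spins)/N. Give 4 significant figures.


Step 1: Count up spins (+1): 6, down spins (-1): 2
Step 2: Total magnetization M = 6 - 2 = 4
Step 3: m = M/N = 4/8 = 0.5

0.5


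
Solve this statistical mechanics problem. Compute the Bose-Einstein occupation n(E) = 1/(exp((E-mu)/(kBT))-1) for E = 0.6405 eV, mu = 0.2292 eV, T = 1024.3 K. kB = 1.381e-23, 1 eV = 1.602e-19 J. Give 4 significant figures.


Step 1: (E - mu) = 0.4113 eV
Step 2: x = (E-mu)*eV/(kB*T) = 0.4113*1.602e-19/(1.381e-23*1024.3) = 4.658
Step 3: exp(x) = 105.4
Step 4: n = 1/(exp(x)-1) = 0.009576

0.009576


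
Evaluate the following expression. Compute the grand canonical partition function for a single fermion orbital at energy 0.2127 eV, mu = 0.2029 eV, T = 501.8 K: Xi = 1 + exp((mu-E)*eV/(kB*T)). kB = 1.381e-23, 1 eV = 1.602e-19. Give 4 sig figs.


Step 1: (mu - E) = 0.2029 - 0.2127 = -0.0098 eV
Step 2: x = (mu-E)*eV/(kB*T) = -0.0098*1.602e-19/(1.381e-23*501.8) = -0.2266
Step 3: exp(x) = 0.7973
Step 4: Xi = 1 + 0.7973 = 1.797

1.797


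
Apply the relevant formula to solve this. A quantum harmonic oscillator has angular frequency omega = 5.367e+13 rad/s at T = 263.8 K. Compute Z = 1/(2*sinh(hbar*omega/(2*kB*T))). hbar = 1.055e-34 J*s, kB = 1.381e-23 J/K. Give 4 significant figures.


Step 1: Compute x = hbar*omega/(kB*T) = 1.055e-34*5.367e+13/(1.381e-23*263.8) = 1.554
Step 2: x/2 = 0.7771
Step 3: sinh(x/2) = 0.8577
Step 4: Z = 1/(2*0.8577) = 0.5829

0.5829


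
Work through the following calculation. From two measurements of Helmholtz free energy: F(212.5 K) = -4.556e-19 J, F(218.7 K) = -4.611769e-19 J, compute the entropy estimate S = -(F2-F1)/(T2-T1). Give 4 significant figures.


Step 1: dF = F2 - F1 = -4.611769e-19 - (-4.556e-19) = -5.5769e-21 J
Step 2: dT = T2 - T1 = 218.7 - 212.5 = 6.2 K
Step 3: S = -dF/dT = -(-5.5769e-21)/6.2 = 8.995e-22 J/K

8.995e-22


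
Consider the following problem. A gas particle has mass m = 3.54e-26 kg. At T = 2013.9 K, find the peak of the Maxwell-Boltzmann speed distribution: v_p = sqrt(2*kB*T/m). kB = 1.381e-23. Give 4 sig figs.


Step 1: Numerator = 2*kB*T = 2*1.381e-23*2013.9 = 5.562e-20
Step 2: Ratio = 5.562e-20 / 3.54e-26 = 1.571e+06
Step 3: v_p = sqrt(1.571e+06) = 1254 m/s

1254


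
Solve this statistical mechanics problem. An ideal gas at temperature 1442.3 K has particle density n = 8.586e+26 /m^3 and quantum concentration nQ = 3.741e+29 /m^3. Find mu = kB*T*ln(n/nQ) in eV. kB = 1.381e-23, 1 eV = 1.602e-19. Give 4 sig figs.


Step 1: n/nQ = 8.586e+26/3.741e+29 = 0.002295
Step 2: ln(n/nQ) = -6.077
Step 3: mu = kB*T*ln(n/nQ) = 1.992e-20*-6.077 = -1.21e-19 J
Step 4: Convert to eV: -1.21e-19/1.602e-19 = -0.7556 eV

-0.7556


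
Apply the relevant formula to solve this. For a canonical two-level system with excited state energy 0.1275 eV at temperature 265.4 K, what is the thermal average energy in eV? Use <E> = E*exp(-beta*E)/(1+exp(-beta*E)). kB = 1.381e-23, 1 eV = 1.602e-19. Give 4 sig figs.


Step 1: beta*E = 0.1275*1.602e-19/(1.381e-23*265.4) = 5.573
Step 2: exp(-beta*E) = 0.0038
Step 3: <E> = 0.1275*0.0038/(1+0.0038) = 0.0004826 eV

0.0004826


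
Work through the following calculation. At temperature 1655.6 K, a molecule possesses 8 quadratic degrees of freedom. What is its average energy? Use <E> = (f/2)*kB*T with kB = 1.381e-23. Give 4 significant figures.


Step 1: f/2 = 8/2 = 4
Step 2: kB*T = 1.381e-23 * 1655.6 = 2.286e-20
Step 3: <E> = 4 * 2.286e-20 = 9.146e-20 J

9.146e-20


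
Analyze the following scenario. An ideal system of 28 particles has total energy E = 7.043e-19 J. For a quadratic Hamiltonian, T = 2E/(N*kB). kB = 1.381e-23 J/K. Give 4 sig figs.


Step 1: Numerator = 2*E = 2*7.043e-19 = 1.409e-18 J
Step 2: Denominator = N*kB = 28*1.381e-23 = 3.867e-22
Step 3: T = 1.409e-18 / 3.867e-22 = 3643 K

3643


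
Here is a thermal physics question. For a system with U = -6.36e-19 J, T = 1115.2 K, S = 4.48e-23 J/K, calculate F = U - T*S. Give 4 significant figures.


Step 1: T*S = 1115.2 * 4.48e-23 = 4.996e-20 J
Step 2: F = U - T*S = -6.36e-19 - 4.996e-20
Step 3: F = -6.86e-19 J

-6.86e-19


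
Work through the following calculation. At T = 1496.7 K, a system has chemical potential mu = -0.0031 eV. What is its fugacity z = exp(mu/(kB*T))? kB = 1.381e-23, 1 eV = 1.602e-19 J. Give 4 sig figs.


Step 1: Convert mu to Joules: -0.0031*1.602e-19 = -4.966e-22 J
Step 2: kB*T = 1.381e-23*1496.7 = 2.067e-20 J
Step 3: mu/(kB*T) = -0.02403
Step 4: z = exp(-0.02403) = 0.9763

0.9763


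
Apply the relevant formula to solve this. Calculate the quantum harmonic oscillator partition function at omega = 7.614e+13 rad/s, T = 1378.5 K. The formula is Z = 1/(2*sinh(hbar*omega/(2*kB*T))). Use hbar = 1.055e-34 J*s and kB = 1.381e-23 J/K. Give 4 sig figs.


Step 1: Compute x = hbar*omega/(kB*T) = 1.055e-34*7.614e+13/(1.381e-23*1378.5) = 0.422
Step 2: x/2 = 0.211
Step 3: sinh(x/2) = 0.2125
Step 4: Z = 1/(2*0.2125) = 2.352

2.352


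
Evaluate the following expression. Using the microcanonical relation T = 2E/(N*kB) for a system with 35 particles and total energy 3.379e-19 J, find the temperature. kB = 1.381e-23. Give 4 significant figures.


Step 1: Numerator = 2*E = 2*3.379e-19 = 6.758e-19 J
Step 2: Denominator = N*kB = 35*1.381e-23 = 4.833e-22
Step 3: T = 6.758e-19 / 4.833e-22 = 1398 K

1398


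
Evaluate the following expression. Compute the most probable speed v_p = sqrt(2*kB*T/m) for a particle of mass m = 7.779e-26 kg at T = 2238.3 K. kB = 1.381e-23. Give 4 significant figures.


Step 1: Numerator = 2*kB*T = 2*1.381e-23*2238.3 = 6.182e-20
Step 2: Ratio = 6.182e-20 / 7.779e-26 = 7.947e+05
Step 3: v_p = sqrt(7.947e+05) = 891.5 m/s

891.5


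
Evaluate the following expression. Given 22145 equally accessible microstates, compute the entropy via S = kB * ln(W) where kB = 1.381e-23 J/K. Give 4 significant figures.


Step 1: ln(W) = ln(22145) = 10.01
Step 2: S = kB * ln(W) = 1.381e-23 * 10.01
Step 3: S = 1.382e-22 J/K

1.382e-22


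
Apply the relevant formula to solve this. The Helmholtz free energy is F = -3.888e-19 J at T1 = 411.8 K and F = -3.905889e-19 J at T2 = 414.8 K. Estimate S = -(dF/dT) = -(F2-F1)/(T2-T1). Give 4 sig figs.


Step 1: dF = F2 - F1 = -3.905889e-19 - (-3.888e-19) = -1.7889e-21 J
Step 2: dT = T2 - T1 = 414.8 - 411.8 = 3 K
Step 3: S = -dF/dT = -(-1.7889e-21)/3 = 5.963e-22 J/K

5.963e-22


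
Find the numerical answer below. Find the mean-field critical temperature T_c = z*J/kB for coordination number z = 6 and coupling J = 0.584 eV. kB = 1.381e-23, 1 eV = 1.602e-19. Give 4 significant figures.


Step 1: z*J = 6*0.584 = 3.504 eV
Step 2: Convert to Joules: 3.504*1.602e-19 = 5.613e-19 J
Step 3: T_c = 5.613e-19 / 1.381e-23 = 4.065e+04 K

4.065e+04


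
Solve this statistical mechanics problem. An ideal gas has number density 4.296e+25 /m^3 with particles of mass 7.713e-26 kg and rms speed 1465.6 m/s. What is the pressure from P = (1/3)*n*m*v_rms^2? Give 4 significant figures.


Step 1: v_rms^2 = 1465.6^2 = 2.148e+06
Step 2: n*m = 4.296e+25*7.713e-26 = 3.314
Step 3: P = (1/3)*3.314*2.148e+06 = 2.372e+06 Pa

2.372e+06


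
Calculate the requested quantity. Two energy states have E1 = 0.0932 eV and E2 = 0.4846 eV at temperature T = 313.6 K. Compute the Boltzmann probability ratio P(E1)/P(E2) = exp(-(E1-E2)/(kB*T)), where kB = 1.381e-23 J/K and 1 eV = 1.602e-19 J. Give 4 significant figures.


Step 1: Compute energy difference dE = E1 - E2 = 0.0932 - 0.4846 = -0.3914 eV
Step 2: Convert to Joules: dE_J = -0.3914 * 1.602e-19 = -6.27e-20 J
Step 3: Compute exponent = -dE_J / (kB * T) = -(-6.27e-20) / (1.381e-23 * 313.6) = 14.48
Step 4: P(E1)/P(E2) = exp(14.48) = 1.94e+06

1.94e+06


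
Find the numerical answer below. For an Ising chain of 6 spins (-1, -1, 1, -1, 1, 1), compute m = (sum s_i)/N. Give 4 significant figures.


Step 1: Count up spins (+1): 3, down spins (-1): 3
Step 2: Total magnetization M = 3 - 3 = 0
Step 3: m = M/N = 0/6 = 0

0


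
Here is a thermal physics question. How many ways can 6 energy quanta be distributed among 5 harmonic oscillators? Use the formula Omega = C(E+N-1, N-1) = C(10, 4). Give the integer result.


Step 1: Use binomial coefficient C(10, 4)
Step 2: Numerator = 10! / 6!
Step 3: Denominator = 4!
Step 4: Omega = 210

210


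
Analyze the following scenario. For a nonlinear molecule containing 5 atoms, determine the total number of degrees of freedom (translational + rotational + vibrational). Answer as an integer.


Step 1: Translational DOF = 3
Step 2: Rotational DOF (nonlinear) = 3
Step 3: Vibrational DOF = 3*5 - 6 = 9
Step 4: Total = 3 + 3 + 9 = 15

15


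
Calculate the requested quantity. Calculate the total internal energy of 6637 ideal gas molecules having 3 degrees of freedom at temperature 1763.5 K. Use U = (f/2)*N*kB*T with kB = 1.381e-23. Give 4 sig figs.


Step 1: f/2 = 3/2 = 1.5
Step 2: N*kB*T = 6637*1.381e-23*1763.5 = 1.616e-16
Step 3: U = 1.5 * 1.616e-16 = 2.425e-16 J

2.425e-16


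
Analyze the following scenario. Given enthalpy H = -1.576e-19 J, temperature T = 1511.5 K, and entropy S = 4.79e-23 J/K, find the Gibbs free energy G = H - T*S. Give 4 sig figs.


Step 1: T*S = 1511.5 * 4.79e-23 = 7.24e-20 J
Step 2: G = H - T*S = -1.576e-19 - 7.24e-20
Step 3: G = -2.3e-19 J

-2.3e-19


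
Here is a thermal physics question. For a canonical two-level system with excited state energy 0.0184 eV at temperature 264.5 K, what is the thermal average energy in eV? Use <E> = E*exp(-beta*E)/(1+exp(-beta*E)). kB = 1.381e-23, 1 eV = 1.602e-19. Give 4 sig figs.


Step 1: beta*E = 0.0184*1.602e-19/(1.381e-23*264.5) = 0.807
Step 2: exp(-beta*E) = 0.4462
Step 3: <E> = 0.0184*0.4462/(1+0.4462) = 0.005677 eV

0.005677


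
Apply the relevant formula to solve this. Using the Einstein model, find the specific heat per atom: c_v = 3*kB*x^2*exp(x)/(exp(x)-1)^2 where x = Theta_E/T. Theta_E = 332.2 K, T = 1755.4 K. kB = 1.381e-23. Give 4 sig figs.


Step 1: x = Theta_E/T = 332.2/1755.4 = 0.1892
Step 2: x^2 = 0.03581
Step 3: exp(x) = 1.208
Step 4: c_v = 3*1.381e-23*0.03581*1.208/(1.208-1)^2 = 4.131e-23

4.131e-23


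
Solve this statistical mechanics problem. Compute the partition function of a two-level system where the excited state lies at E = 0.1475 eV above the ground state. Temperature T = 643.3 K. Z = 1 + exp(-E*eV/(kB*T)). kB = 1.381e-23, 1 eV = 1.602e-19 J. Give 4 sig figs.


Step 1: Compute beta*E = E*eV/(kB*T) = 0.1475*1.602e-19/(1.381e-23*643.3) = 2.66
Step 2: exp(-beta*E) = exp(-2.66) = 0.06996
Step 3: Z = 1 + 0.06996 = 1.07

1.07


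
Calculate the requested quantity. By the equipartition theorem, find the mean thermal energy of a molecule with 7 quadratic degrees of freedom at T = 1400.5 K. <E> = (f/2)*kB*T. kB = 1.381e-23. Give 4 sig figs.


Step 1: f/2 = 7/2 = 3.5
Step 2: kB*T = 1.381e-23 * 1400.5 = 1.934e-20
Step 3: <E> = 3.5 * 1.934e-20 = 6.769e-20 J

6.769e-20


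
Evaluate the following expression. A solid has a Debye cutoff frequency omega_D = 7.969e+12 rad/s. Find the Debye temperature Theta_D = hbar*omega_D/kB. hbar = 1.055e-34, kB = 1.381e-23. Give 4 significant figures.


Step 1: hbar*omega_D = 1.055e-34 * 7.969e+12 = 8.407e-22 J
Step 2: Theta_D = 8.407e-22 / 1.381e-23
Step 3: Theta_D = 60.88 K

60.88


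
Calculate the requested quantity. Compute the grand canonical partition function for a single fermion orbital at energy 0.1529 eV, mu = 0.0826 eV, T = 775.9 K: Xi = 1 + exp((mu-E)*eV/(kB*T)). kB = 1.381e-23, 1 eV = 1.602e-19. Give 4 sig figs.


Step 1: (mu - E) = 0.0826 - 0.1529 = -0.0703 eV
Step 2: x = (mu-E)*eV/(kB*T) = -0.0703*1.602e-19/(1.381e-23*775.9) = -1.051
Step 3: exp(x) = 0.3496
Step 4: Xi = 1 + 0.3496 = 1.35

1.35


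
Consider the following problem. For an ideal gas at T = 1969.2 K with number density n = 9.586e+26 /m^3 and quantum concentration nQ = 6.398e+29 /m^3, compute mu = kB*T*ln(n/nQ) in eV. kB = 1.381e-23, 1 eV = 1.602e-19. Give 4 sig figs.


Step 1: n/nQ = 9.586e+26/6.398e+29 = 0.001498
Step 2: ln(n/nQ) = -6.503
Step 3: mu = kB*T*ln(n/nQ) = 2.719e-20*-6.503 = -1.769e-19 J
Step 4: Convert to eV: -1.769e-19/1.602e-19 = -1.104 eV

-1.104


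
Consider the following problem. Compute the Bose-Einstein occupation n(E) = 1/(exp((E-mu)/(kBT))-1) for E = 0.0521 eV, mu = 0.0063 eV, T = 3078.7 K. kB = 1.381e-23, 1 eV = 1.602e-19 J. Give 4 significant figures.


Step 1: (E - mu) = 0.0458 eV
Step 2: x = (E-mu)*eV/(kB*T) = 0.0458*1.602e-19/(1.381e-23*3078.7) = 0.1726
Step 3: exp(x) = 1.188
Step 4: n = 1/(exp(x)-1) = 5.309

5.309


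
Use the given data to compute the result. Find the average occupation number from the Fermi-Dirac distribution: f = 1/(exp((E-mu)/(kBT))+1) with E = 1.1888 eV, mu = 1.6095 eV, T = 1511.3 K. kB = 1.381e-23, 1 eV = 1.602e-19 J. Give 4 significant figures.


Step 1: (E - mu) = 1.1888 - 1.6095 = -0.4207 eV
Step 2: Convert: (E-mu)*eV = -6.74e-20 J
Step 3: x = (E-mu)*eV/(kB*T) = -3.229
Step 4: f = 1/(exp(-3.229)+1) = 0.9619

0.9619


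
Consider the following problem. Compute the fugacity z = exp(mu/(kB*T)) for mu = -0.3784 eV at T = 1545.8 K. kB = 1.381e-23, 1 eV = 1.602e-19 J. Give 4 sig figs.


Step 1: Convert mu to Joules: -0.3784*1.602e-19 = -6.062e-20 J
Step 2: kB*T = 1.381e-23*1545.8 = 2.135e-20 J
Step 3: mu/(kB*T) = -2.84
Step 4: z = exp(-2.84) = 0.05845

0.05845


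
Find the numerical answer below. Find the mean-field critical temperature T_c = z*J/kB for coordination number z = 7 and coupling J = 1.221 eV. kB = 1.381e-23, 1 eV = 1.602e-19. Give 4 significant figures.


Step 1: z*J = 7*1.221 = 8.547 eV
Step 2: Convert to Joules: 8.547*1.602e-19 = 1.369e-18 J
Step 3: T_c = 1.369e-18 / 1.381e-23 = 9.915e+04 K

9.915e+04


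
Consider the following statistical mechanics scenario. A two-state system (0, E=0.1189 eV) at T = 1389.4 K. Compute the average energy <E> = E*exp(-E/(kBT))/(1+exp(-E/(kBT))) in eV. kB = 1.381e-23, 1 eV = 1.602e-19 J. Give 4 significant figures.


Step 1: beta*E = 0.1189*1.602e-19/(1.381e-23*1389.4) = 0.9927
Step 2: exp(-beta*E) = 0.3706
Step 3: <E> = 0.1189*0.3706/(1+0.3706) = 0.03215 eV

0.03215


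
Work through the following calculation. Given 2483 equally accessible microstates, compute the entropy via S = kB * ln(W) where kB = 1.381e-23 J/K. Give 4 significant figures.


Step 1: ln(W) = ln(2483) = 7.817
Step 2: S = kB * ln(W) = 1.381e-23 * 7.817
Step 3: S = 1.08e-22 J/K

1.08e-22


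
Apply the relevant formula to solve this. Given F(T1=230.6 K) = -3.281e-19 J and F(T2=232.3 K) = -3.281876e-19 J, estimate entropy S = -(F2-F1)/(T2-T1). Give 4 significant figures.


Step 1: dF = F2 - F1 = -3.281876e-19 - (-3.281e-19) = -8.76e-23 J
Step 2: dT = T2 - T1 = 232.3 - 230.6 = 1.7 K
Step 3: S = -dF/dT = -(-8.76e-23)/1.7 = 5.153e-23 J/K

5.153e-23


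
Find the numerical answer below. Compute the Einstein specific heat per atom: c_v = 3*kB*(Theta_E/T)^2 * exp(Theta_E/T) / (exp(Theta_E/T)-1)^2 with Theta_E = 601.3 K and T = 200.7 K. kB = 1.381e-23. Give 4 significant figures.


Step 1: x = Theta_E/T = 601.3/200.7 = 2.996
Step 2: x^2 = 8.976
Step 3: exp(x) = 20.01
Step 4: c_v = 3*1.381e-23*8.976*20.01/(20.01-1)^2 = 2.06e-23

2.06e-23


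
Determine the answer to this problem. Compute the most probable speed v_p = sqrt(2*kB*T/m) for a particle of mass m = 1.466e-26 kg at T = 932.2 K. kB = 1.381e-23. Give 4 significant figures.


Step 1: Numerator = 2*kB*T = 2*1.381e-23*932.2 = 2.575e-20
Step 2: Ratio = 2.575e-20 / 1.466e-26 = 1.756e+06
Step 3: v_p = sqrt(1.756e+06) = 1325 m/s

1325


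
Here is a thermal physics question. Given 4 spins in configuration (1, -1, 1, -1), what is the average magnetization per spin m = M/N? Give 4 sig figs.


Step 1: Count up spins (+1): 2, down spins (-1): 2
Step 2: Total magnetization M = 2 - 2 = 0
Step 3: m = M/N = 0/4 = 0

0


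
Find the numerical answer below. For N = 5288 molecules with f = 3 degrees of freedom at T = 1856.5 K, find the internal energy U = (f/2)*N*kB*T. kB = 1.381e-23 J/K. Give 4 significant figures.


Step 1: f/2 = 3/2 = 1.5
Step 2: N*kB*T = 5288*1.381e-23*1856.5 = 1.356e-16
Step 3: U = 1.5 * 1.356e-16 = 2.034e-16 J

2.034e-16


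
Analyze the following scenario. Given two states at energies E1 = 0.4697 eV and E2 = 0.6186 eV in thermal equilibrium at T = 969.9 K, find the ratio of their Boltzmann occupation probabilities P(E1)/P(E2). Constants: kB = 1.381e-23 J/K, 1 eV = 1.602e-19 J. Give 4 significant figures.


Step 1: Compute energy difference dE = E1 - E2 = 0.4697 - 0.6186 = -0.1489 eV
Step 2: Convert to Joules: dE_J = -0.1489 * 1.602e-19 = -2.385e-20 J
Step 3: Compute exponent = -dE_J / (kB * T) = -(-2.385e-20) / (1.381e-23 * 969.9) = 1.781
Step 4: P(E1)/P(E2) = exp(1.781) = 5.935

5.935


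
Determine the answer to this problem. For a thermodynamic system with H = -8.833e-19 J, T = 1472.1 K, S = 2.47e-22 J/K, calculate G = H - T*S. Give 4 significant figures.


Step 1: T*S = 1472.1 * 2.47e-22 = 3.636e-19 J
Step 2: G = H - T*S = -8.833e-19 - 3.636e-19
Step 3: G = -1.247e-18 J

-1.247e-18


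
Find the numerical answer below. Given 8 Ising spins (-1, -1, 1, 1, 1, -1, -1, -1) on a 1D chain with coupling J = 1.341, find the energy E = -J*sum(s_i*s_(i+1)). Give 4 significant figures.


Step 1: Nearest-neighbor products: 1, -1, 1, 1, -1, 1, 1
Step 2: Sum of products = 3
Step 3: E = -1.341 * 3 = -4.023

-4.023


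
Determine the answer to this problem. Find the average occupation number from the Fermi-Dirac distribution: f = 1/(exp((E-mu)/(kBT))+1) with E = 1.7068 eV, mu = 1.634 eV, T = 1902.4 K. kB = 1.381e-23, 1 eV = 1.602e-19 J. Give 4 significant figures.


Step 1: (E - mu) = 1.7068 - 1.634 = 0.0728 eV
Step 2: Convert: (E-mu)*eV = 1.166e-20 J
Step 3: x = (E-mu)*eV/(kB*T) = 0.4439
Step 4: f = 1/(exp(0.4439)+1) = 0.3908

0.3908


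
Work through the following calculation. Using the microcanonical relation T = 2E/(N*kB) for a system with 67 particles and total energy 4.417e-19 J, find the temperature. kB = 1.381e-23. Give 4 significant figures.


Step 1: Numerator = 2*E = 2*4.417e-19 = 8.834e-19 J
Step 2: Denominator = N*kB = 67*1.381e-23 = 9.253e-22
Step 3: T = 8.834e-19 / 9.253e-22 = 954.7 K

954.7


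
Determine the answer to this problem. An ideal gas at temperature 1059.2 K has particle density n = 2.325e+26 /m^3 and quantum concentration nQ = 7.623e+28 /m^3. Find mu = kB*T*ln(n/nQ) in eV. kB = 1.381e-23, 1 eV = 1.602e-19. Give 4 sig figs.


Step 1: n/nQ = 2.325e+26/7.623e+28 = 0.00305
Step 2: ln(n/nQ) = -5.793
Step 3: mu = kB*T*ln(n/nQ) = 1.463e-20*-5.793 = -8.473e-20 J
Step 4: Convert to eV: -8.473e-20/1.602e-19 = -0.5289 eV

-0.5289


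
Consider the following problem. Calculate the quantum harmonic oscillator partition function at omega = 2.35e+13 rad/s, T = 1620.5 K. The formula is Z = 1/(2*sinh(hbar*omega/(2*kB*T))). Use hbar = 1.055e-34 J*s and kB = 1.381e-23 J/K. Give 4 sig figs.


Step 1: Compute x = hbar*omega/(kB*T) = 1.055e-34*2.35e+13/(1.381e-23*1620.5) = 0.1108
Step 2: x/2 = 0.05539
Step 3: sinh(x/2) = 0.05542
Step 4: Z = 1/(2*0.05542) = 9.022

9.022


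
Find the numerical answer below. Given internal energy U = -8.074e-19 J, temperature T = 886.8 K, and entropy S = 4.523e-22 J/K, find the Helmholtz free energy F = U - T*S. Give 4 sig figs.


Step 1: T*S = 886.8 * 4.523e-22 = 4.011e-19 J
Step 2: F = U - T*S = -8.074e-19 - 4.011e-19
Step 3: F = -1.208e-18 J

-1.208e-18


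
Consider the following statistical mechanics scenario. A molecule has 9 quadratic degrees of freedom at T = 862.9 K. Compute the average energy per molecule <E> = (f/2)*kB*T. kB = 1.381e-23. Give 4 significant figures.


Step 1: f/2 = 9/2 = 4.5
Step 2: kB*T = 1.381e-23 * 862.9 = 1.192e-20
Step 3: <E> = 4.5 * 1.192e-20 = 5.362e-20 J

5.362e-20


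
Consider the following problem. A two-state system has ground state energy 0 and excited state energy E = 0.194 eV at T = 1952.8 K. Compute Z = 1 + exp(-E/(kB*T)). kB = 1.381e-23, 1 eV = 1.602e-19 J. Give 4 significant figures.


Step 1: Compute beta*E = E*eV/(kB*T) = 0.194*1.602e-19/(1.381e-23*1952.8) = 1.152
Step 2: exp(-beta*E) = exp(-1.152) = 0.3159
Step 3: Z = 1 + 0.3159 = 1.316

1.316


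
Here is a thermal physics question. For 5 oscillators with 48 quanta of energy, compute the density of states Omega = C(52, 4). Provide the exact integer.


Step 1: Use binomial coefficient C(52, 4)
Step 2: Numerator = 52! / 48!
Step 3: Denominator = 4!
Step 4: Omega = 270725

270725


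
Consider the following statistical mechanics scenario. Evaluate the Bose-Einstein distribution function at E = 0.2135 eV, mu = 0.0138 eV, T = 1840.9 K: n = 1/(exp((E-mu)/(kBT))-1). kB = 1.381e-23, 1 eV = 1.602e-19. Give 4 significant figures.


Step 1: (E - mu) = 0.1997 eV
Step 2: x = (E-mu)*eV/(kB*T) = 0.1997*1.602e-19/(1.381e-23*1840.9) = 1.258
Step 3: exp(x) = 3.52
Step 4: n = 1/(exp(x)-1) = 0.3969

0.3969


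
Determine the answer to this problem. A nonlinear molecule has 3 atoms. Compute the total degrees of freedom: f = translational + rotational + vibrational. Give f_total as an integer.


Step 1: Translational DOF = 3
Step 2: Rotational DOF (nonlinear) = 3
Step 3: Vibrational DOF = 3*3 - 6 = 3
Step 4: Total = 3 + 3 + 3 = 9

9


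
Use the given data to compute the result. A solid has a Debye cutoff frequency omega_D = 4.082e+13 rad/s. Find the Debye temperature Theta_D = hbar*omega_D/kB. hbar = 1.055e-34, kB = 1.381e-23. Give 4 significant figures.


Step 1: hbar*omega_D = 1.055e-34 * 4.082e+13 = 4.307e-21 J
Step 2: Theta_D = 4.307e-21 / 1.381e-23
Step 3: Theta_D = 311.8 K

311.8


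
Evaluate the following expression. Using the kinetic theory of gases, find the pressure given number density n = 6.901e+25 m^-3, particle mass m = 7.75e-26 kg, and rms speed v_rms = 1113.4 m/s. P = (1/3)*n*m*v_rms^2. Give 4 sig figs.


Step 1: v_rms^2 = 1113.4^2 = 1.24e+06
Step 2: n*m = 6.901e+25*7.75e-26 = 5.348
Step 3: P = (1/3)*5.348*1.24e+06 = 2.21e+06 Pa

2.21e+06


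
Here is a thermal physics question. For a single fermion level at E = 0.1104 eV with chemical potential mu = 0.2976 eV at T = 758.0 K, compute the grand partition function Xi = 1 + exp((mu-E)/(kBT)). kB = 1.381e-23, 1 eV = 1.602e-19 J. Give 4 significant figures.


Step 1: (mu - E) = 0.2976 - 0.1104 = 0.1872 eV
Step 2: x = (mu-E)*eV/(kB*T) = 0.1872*1.602e-19/(1.381e-23*758.0) = 2.865
Step 3: exp(x) = 17.55
Step 4: Xi = 1 + 17.55 = 18.55

18.55


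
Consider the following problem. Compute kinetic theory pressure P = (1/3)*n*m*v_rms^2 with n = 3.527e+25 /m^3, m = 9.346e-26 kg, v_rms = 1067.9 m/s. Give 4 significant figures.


Step 1: v_rms^2 = 1067.9^2 = 1.14e+06
Step 2: n*m = 3.527e+25*9.346e-26 = 3.296
Step 3: P = (1/3)*3.296*1.14e+06 = 1.253e+06 Pa

1.253e+06


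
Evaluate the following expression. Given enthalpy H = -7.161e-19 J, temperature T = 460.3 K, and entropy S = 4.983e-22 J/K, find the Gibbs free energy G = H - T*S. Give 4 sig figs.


Step 1: T*S = 460.3 * 4.983e-22 = 2.294e-19 J
Step 2: G = H - T*S = -7.161e-19 - 2.294e-19
Step 3: G = -9.455e-19 J

-9.455e-19


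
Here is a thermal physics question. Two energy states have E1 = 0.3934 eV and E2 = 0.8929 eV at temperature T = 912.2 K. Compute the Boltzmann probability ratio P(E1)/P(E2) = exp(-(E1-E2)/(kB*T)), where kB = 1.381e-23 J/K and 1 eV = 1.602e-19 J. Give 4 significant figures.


Step 1: Compute energy difference dE = E1 - E2 = 0.3934 - 0.8929 = -0.4995 eV
Step 2: Convert to Joules: dE_J = -0.4995 * 1.602e-19 = -8.002e-20 J
Step 3: Compute exponent = -dE_J / (kB * T) = -(-8.002e-20) / (1.381e-23 * 912.2) = 6.352
Step 4: P(E1)/P(E2) = exp(6.352) = 573.7

573.7


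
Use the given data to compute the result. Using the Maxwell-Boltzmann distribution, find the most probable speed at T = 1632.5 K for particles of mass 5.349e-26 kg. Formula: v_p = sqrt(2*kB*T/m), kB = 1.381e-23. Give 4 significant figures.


Step 1: Numerator = 2*kB*T = 2*1.381e-23*1632.5 = 4.509e-20
Step 2: Ratio = 4.509e-20 / 5.349e-26 = 8.43e+05
Step 3: v_p = sqrt(8.43e+05) = 918.1 m/s

918.1


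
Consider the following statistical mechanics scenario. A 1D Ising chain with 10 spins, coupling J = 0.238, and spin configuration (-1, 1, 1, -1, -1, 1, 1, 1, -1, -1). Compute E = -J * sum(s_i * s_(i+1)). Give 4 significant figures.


Step 1: Nearest-neighbor products: -1, 1, -1, 1, -1, 1, 1, -1, 1
Step 2: Sum of products = 1
Step 3: E = -0.238 * 1 = -0.238

-0.238


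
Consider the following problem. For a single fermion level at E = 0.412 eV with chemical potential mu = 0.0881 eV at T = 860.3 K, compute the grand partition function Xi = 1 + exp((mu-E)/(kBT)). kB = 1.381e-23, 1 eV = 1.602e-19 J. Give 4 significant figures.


Step 1: (mu - E) = 0.0881 - 0.412 = -0.3239 eV
Step 2: x = (mu-E)*eV/(kB*T) = -0.3239*1.602e-19/(1.381e-23*860.3) = -4.367
Step 3: exp(x) = 0.01268
Step 4: Xi = 1 + 0.01268 = 1.013

1.013


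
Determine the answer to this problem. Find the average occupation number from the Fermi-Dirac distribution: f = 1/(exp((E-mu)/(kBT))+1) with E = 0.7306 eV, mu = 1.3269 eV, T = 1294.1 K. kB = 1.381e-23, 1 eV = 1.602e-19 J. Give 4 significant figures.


Step 1: (E - mu) = 0.7306 - 1.3269 = -0.5963 eV
Step 2: Convert: (E-mu)*eV = -9.553e-20 J
Step 3: x = (E-mu)*eV/(kB*T) = -5.345
Step 4: f = 1/(exp(-5.345)+1) = 0.9953

0.9953


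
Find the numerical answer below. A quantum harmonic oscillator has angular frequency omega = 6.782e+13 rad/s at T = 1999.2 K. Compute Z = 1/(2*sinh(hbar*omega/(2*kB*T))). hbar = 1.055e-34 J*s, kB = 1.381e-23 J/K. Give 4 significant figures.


Step 1: Compute x = hbar*omega/(kB*T) = 1.055e-34*6.782e+13/(1.381e-23*1999.2) = 0.2592
Step 2: x/2 = 0.1296
Step 3: sinh(x/2) = 0.1299
Step 4: Z = 1/(2*0.1299) = 3.848

3.848
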